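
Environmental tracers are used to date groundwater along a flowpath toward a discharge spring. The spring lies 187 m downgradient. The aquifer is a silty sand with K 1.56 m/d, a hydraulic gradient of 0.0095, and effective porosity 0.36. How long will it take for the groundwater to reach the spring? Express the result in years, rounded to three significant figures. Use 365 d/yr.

12.4 years

q = Ki = 1.56 × 0.0095 = 0.01482 m/d
v_s = q/n_e = 0.01482/0.36 = 0.04117 m/d
t = L / v = 187 / 0.04117 = 4543 d
   = 4543 / 365 = 12.4 yr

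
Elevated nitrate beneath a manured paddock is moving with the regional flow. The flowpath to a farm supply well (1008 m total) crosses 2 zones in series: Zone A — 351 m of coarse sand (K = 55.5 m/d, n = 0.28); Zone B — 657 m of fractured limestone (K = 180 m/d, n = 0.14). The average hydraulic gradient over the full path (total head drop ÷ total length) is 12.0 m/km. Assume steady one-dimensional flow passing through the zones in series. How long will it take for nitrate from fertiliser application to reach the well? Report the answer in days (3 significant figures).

Continuity: the same q passes through each zone, so ΔH = q·Σ(L_j/K_j) — the zones act as resistances in series.
Σ(L/K) = 351/55.5 + 657/180 = 6.324 + 3.650 = 9.974 d
K_eq = L_total / Σ(L/K) = 1008 / 9.974 = 101.1 m/d
q = K_eq · i = 101.1 × 0.012 = 1.213 m/d (same in every zone)
Zone A: v = q/n = 1.213/0.28 = 4.331 m/d → t_A = 351/4.331 = 81.04 d
Zone B: v = q/n = 1.213/0.14 = 8.662 m/d → t_B = 657/8.662 = 75.85 d
Total t = 81.04 + 75.85 = 156.9 d

157 days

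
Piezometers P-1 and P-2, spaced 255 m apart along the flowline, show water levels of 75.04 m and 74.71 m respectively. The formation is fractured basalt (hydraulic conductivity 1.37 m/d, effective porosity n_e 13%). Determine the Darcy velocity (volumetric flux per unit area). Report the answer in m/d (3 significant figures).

Hydraulic gradient i = (75.04 − 74.71) / 255 = 0.33 / 255 = 0.001294
Specific discharge q = 1.37 × 0.001294 = 0.001773 m/d

0.00177 m/d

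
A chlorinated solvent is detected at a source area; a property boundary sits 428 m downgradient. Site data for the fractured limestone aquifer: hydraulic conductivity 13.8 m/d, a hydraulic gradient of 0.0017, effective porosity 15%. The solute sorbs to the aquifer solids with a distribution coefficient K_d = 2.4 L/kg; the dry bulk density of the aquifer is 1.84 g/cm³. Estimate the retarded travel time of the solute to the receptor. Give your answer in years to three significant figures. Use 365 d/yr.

q = Ki = 13.8 × 0.0017 = 0.02346 m/d
v_s = q/n_e = 0.02346/0.15 = 0.1564 m/d
Retardation R = 1 + ρ_b·K_d/n = 1 + 1.84×2.4/0.15 = 30.44
Contaminant velocity v_c = v/R = 0.1564/30.44 = 0.005138 m/d
t = L/v_c = 428/0.005138 = 83300 d
   = 83300/365 = 228 yr

228 years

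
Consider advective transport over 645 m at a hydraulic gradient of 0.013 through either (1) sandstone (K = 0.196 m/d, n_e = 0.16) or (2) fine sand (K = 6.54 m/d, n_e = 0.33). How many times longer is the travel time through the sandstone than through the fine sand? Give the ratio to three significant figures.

16.2

Unit 1 (sandstone): v = 0.196×0.013/0.16 = 0.01592 m/d, t = 645/0.01592 = 40500 d
Unit 2 (fine sand): v = 6.54×0.013/0.33 = 0.2576 m/d, t = 645/0.2576 = 2504 d
t(sandstone) / t(fine sand) = 40500/2504 = 16.2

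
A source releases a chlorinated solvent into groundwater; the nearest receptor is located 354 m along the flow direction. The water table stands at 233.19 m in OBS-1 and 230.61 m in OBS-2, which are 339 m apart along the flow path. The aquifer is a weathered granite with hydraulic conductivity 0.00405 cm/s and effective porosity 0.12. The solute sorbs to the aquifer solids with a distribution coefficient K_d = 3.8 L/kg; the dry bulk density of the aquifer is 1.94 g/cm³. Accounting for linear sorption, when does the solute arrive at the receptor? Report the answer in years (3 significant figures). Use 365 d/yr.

273 years

Hydraulic gradient i = (233.19 − 230.61) / 339 = 2.58 / 339 = 0.007611
K = 0.00405 cm/s × 864 = 3.499 m/d
q = Ki = 3.499 × 0.007611 = 0.02663 m/d
v = Ki/n = 3.499·0.007611/0.12 = 0.2219 m/d
Retardation R = 1 + ρ_b·K_d/n = 1 + 1.94×3.8/0.12 = 62.43
Contaminant velocity v_c = v/R = 0.2219/62.43 = 0.003555 m/d
t = L/v_c = 354/0.003555 = 99590 d
   = 99590/365 = 273 yr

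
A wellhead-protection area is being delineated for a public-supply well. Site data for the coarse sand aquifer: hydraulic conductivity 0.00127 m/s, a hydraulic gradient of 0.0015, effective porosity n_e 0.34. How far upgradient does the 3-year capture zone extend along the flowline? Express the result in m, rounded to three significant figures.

530 m

K = 0.00127 m/s × 86400 s/d = 109.7 m/d
Darcy flux q = K·i = 109.7 × 0.0015 = 0.1646 m/d
Average linear velocity = 0.1646 / 0.34 = 0.4841 m/d
T = 3 yr × 365 = 1095 d
L = v × T = 0.4841 × 1095 = 530.1 m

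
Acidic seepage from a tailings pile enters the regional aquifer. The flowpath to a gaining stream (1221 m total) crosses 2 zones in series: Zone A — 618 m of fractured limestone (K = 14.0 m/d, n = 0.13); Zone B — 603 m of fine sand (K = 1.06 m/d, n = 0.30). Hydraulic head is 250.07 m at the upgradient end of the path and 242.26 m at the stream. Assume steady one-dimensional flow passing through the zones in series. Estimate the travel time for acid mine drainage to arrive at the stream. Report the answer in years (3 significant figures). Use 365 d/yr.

56.2 years

Total head drop ΔH = 250.07 − 242.26 = 7.81 m
Steady 1-D flow in series ⇒ the Darcy flux q is identical in every zone and the zone head losses add (resistances L/K in series).
Σ(L/K) = 618/14.0 + 603/1.06 = 44.14 + 568.9 = 613.0 d
q = ΔH / Σ(L/K) = 7.81 / 613.0 = 0.01274 m/d (same in every zone)
Zone A: v = q/n = 0.01274/0.13 = 0.09800 m/d → t_A = 618/0.09800 = 6306 d
Zone B: v = q/n = 0.01274/0.30 = 0.04247 m/d → t_B = 603/0.04247 = 14200 d
Total t = 6306 + 14200 = 20500 d
   = 20500 / 365 = 56.2 yr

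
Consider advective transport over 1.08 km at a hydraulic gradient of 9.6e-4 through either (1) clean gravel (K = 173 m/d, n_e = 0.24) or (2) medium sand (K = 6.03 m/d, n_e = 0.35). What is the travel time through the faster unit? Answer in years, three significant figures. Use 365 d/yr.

4.28 years

Unit 1 (clean gravel): v = 173×9.6e-4/0.24 = 0.6920 m/d, t = 1080/0.6920 = 1561 d
Unit 2 (medium sand): v = 6.03×9.6e-4/0.35 = 0.01654 m/d, t = 1080/0.01654 = 65300 d
Faster: 1561 d / 365 = 4.28 yr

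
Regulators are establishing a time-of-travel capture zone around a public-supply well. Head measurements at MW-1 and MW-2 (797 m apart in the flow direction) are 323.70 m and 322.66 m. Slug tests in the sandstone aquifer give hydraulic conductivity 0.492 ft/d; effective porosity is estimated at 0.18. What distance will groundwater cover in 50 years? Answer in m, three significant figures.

Hydraulic gradient i = (323.70 − 322.66) / 797 = 1.04 / 797 = 0.001305
K = 0.492 ft/d × 0.3048 = 0.1500 m/d
Darcy flux q = K·i = 0.1500 × 0.001305 = 1.957e-4 m/d
v_s = q/n_e = 1.957e-4/0.18 = 0.001087 m/d
T = 50 yr × 365 = 18250 d
L = v × T = 0.001087 × 18250 = 19.84 m

19.8 m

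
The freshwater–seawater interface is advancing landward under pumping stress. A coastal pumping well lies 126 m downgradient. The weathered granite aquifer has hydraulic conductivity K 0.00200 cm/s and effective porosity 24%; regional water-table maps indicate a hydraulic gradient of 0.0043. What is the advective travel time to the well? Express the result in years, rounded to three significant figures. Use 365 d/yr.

11.2 years

K = 0.00200 cm/s × 864 = 1.728 m/d
Darcy flux q = K·i = 1.728 × 0.0043 = 0.007430 m/d
Seepage velocity v = q / n = 0.007430 / 0.24 = 0.03096 m/d
t = L / v = 126 / 0.03096 = 4070 d
   = 4070 / 365 = 11.2 yr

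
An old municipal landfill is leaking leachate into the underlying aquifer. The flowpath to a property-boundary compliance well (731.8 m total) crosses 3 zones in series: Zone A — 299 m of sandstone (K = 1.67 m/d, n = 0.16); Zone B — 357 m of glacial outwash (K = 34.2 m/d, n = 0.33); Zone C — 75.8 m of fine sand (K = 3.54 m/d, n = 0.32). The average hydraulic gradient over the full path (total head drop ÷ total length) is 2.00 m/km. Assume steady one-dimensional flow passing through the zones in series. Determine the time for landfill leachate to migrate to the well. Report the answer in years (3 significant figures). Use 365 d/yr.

Steady 1-D flow in series ⇒ the Darcy flux q is identical in every zone and the zone head losses add (resistances L/K in series).
Σ(L/K) = 299/1.67 + 357/34.2 + 75.8/3.54 = 179.0 + 10.44 + 21.41 = 210.9 d
K_eq = L_total / Σ(L/K) = 731.8 / 210.9 = 3.470 m/d
q = K_eq · i = 3.470 × 0.0020 = 0.006940 m/d (same in every zone)
Zone A: v = q/n = 0.006940/0.16 = 0.04338 m/d → t_A = 299/0.04338 = 6893 d
Zone B: v = q/n = 0.006940/0.33 = 0.02103 m/d → t_B = 357/0.02103 = 16980 d
Zone C: v = q/n = 0.006940/0.32 = 0.02169 m/d → t_C = 75.8/0.02169 = 3495 d
Total t = 6893 + 16980 + 3495 = 27360 d
   = 27360 / 365 = 75.0 yr

75.0 years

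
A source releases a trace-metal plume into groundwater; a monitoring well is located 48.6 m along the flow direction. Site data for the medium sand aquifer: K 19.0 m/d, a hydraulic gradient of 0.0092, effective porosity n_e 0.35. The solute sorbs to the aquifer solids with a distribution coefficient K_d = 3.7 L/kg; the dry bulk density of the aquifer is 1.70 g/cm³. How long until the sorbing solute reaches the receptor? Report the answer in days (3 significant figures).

Specific discharge q = 19.0 × 0.0092 = 0.1748 m/d
Average linear velocity = 0.1748 / 0.35 = 0.4994 m/d
Retardation R = 1 + ρ_b·K_d/n = 1 + 1.70×3.7/0.35 = 18.97
Contaminant velocity v_c = v/R = 0.4994/18.97 = 0.02633 m/d
t = L/v_c = 48.6/0.02633 = 1846 d

1850 days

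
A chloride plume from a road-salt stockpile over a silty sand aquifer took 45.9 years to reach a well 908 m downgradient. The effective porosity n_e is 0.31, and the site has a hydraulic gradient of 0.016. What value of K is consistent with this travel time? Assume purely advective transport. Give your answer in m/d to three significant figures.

1.05 m/d

t = 45.9 years = 16750 d
v = L / t = 908 / 16750 = 0.05420 m/d
K = v · n / i = 0.05420 × 0.31 / 0.016 = 1.05 m/d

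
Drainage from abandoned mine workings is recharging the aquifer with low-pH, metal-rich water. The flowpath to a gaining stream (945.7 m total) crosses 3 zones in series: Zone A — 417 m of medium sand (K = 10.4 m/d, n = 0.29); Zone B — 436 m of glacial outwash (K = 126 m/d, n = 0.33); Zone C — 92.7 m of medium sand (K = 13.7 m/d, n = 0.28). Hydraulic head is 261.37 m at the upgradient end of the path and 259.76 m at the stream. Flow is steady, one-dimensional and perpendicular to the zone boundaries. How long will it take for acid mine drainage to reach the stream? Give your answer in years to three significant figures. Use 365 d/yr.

24.9 years

Total head drop ΔH = 261.37 − 259.76 = 1.61 m
Steady 1-D flow in series ⇒ the Darcy flux q is identical in every zone and the zone head losses add (resistances L/K in series).
Σ(L/K) = 417/10.4 + 436/126 + 92.7/13.7 = 40.10 + 3.460 + 6.766 = 50.32 d
q = ΔH / Σ(L/K) = 1.61 / 50.32 = 0.03199 m/d (same in every zone)
Zone A: v = q/n = 0.03199/0.29 = 0.1103 m/d → t_A = 417/0.1103 = 3780 d
Zone B: v = q/n = 0.03199/0.33 = 0.09695 m/d → t_B = 436/0.09695 = 4497 d
Zone C: v = q/n = 0.03199/0.28 = 0.1143 m/d → t_C = 92.7/0.1143 = 811.3 d
Total t = 3780 + 4497 + 811.3 = 9088 d
   = 9088 / 365 = 24.9 yr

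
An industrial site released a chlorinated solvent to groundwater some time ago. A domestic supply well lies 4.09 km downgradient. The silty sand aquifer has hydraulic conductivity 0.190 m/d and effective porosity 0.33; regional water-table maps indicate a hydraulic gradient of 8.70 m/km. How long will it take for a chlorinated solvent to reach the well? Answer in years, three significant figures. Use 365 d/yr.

2240 years

Darcy flux q = K·i = 0.190 × 0.0087 = 0.001653 m/d
v = Ki/n = 0.190·0.0087/0.33 = 0.005009 m/d
L = 4.09 km = 4090 m
t = L / v = 4090 / 0.005009 = 816500 d
   = 816500 / 365 = 2240 yr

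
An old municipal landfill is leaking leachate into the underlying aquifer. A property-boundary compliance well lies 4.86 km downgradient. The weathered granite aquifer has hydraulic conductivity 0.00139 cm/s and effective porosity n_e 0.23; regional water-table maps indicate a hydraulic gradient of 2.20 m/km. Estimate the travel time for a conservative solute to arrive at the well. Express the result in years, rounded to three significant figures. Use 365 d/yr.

1160 years

K = 0.00139 cm/s × 864 = 1.201 m/d
q = Ki = 1.201 × 0.0022 = 0.002642 m/d
v = Ki/n = 1.201·0.0022/0.23 = 0.01149 m/d
L = 4.86 km = 4860 m
t = L / v = 4860 / 0.01149 = 423100 d
   = 423100 / 365 = 1160 yr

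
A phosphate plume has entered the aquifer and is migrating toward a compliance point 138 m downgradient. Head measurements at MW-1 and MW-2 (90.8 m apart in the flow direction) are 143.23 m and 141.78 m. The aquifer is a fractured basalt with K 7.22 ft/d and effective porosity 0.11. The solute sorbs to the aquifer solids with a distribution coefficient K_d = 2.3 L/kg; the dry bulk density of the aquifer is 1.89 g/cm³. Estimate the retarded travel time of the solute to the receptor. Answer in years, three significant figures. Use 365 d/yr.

48.0 years

Hydraulic gradient i = (143.23 − 141.78) / 90.8 = 1.45 / 90.8 = 0.01597
K = 7.22 ft/d × 0.3048 = 2.201 m/d
Specific discharge q = 2.201 × 0.01597 = 0.03514 m/d
Seepage velocity v = q / n = 0.03514 / 0.11 = 0.3195 m/d
Retardation R = 1 + ρ_b·K_d/n = 1 + 1.89×2.3/0.11 = 40.52
Contaminant velocity v_c = v/R = 0.3195/40.52 = 0.007885 m/d
t = L/v_c = 138/0.007885 = 17500 d
   = 17500/365 = 48.0 yr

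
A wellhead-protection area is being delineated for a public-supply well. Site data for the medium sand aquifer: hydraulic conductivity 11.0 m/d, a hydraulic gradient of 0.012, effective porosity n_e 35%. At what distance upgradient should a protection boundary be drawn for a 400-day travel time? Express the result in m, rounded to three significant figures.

151 m

Specific discharge q = 11.0 × 0.012 = 0.1320 m/d
Seepage velocity v = q / n = 0.1320 / 0.35 = 0.3771 m/d
L = v × T = 0.3771 × 400 = 150.9 m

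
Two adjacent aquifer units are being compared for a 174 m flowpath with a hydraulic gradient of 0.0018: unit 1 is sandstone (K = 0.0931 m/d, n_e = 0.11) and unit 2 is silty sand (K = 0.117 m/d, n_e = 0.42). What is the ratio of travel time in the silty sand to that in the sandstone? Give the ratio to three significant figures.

Unit 1 (sandstone): v = 0.0931×0.0018/0.11 = 0.001523 m/d, t = 174/0.001523 = 114200 d
Unit 2 (silty sand): v = 0.117×0.0018/0.42 = 5.014e-4 m/d, t = 174/5.014e-4 = 347000 d
t(silty sand) / t(sandstone) = 347000/114200 = 3.04

3.04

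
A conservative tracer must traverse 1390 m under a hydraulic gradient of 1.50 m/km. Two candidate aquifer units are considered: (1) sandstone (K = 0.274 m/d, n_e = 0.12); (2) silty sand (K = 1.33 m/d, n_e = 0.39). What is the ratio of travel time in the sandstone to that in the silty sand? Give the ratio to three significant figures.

1.49

Unit 1 (sandstone): v = 0.274×0.0015/0.12 = 0.003425 m/d, t = 1390/0.003425 = 405800 d
Unit 2 (silty sand): v = 1.33×0.0015/0.39 = 0.005115 m/d, t = 1390/0.005115 = 271700 d
t(sandstone) / t(silty sand) = 405800/271700 = 1.49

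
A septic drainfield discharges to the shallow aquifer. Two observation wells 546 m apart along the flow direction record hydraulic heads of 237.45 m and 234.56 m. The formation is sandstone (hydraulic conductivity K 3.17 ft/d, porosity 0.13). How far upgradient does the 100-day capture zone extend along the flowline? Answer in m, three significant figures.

3.93 m

Hydraulic gradient i = (237.45 − 234.56) / 546 = 2.89 / 546 = 0.005293
K = 3.17 ft/d × 0.3048 = 0.9662 m/d
Specific discharge q = 0.9662 × 0.005293 = 0.005114 m/d
v = Ki/n = 0.9662·0.005293/0.13 = 0.03934 m/d
L = v × T = 0.03934 × 100 = 3.934 m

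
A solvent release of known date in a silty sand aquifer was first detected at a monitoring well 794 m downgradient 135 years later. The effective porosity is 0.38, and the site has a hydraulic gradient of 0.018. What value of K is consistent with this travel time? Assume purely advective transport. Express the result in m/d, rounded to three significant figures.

t = 135 years = 49280 d
v = L / t = 794 / 49280 = 0.01611 m/d
K = v · n / i = 0.01611 × 0.38 / 0.018 = 0.340 m/d

0.340 m/d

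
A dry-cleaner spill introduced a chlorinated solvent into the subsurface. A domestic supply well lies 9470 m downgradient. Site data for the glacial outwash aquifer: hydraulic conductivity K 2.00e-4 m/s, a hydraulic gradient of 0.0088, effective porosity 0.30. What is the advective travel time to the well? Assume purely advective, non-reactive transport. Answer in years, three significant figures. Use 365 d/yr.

K = 2.00e-4 m/s × 86400 s/d = 17.28 m/d
q = Ki = 17.28 × 0.0088 = 0.1521 m/d
Average linear velocity = 0.1521 / 0.30 = 0.5069 m/d
t = L / v = 9470 / 0.5069 = 18680 d
   = 18680 / 365 = 51.2 yr

51.2 years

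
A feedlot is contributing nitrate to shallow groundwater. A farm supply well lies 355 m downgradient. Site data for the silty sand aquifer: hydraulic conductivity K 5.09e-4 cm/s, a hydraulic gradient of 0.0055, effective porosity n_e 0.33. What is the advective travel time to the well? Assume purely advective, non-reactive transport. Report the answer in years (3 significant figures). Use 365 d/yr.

K = 5.09e-4 cm/s × 864 = 0.4398 m/d
Darcy flux q = K·i = 0.4398 × 0.0055 = 0.002419 m/d
Seepage velocity v = q / n = 0.002419 / 0.33 = 0.007330 m/d
t = L / v = 355 / 0.007330 = 48430 d
   = 48430 / 365 = 133 yr

133 years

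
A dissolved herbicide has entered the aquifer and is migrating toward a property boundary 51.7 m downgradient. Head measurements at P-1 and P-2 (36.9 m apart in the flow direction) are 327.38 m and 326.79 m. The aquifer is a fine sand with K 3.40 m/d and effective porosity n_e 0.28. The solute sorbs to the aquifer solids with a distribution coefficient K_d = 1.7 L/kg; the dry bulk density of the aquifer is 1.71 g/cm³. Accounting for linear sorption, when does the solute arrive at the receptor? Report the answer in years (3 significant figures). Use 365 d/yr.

8.30 years

Hydraulic gradient i = (327.38 − 326.79) / 36.9 = 0.59 / 36.9 = 0.01599
Specific discharge q = 3.40 × 0.01599 = 0.05436 m/d
v = Ki/n = 3.40·0.01599/0.28 = 0.1942 m/d
Retardation R = 1 + ρ_b·K_d/n = 1 + 1.71×1.7/0.28 = 11.38
Contaminant velocity v_c = v/R = 0.1942/11.38 = 0.01706 m/d
t = L/v_c = 51.7/0.01706 = 3031 d
   = 3031/365 = 8.30 yr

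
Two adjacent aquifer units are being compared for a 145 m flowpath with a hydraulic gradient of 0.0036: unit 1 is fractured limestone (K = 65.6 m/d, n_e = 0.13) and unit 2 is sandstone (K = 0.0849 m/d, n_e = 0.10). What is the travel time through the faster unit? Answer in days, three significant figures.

79.8 days

Unit 1 (fractured limestone): v = 65.6×0.0036/0.13 = 1.817 m/d, t = 145/1.817 = 79.82 d
Unit 2 (sandstone): v = 0.0849×0.0036/0.10 = 0.003056 m/d, t = 145/0.003056 = 47440 d
Faster unit: t = 79.8 d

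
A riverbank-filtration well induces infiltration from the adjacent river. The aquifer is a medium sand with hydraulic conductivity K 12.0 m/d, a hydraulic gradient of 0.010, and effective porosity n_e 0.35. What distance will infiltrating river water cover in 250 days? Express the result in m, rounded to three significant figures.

85.7 m

Specific discharge q = 12.0 × 0.010 = 0.1200 m/d
Average linear velocity = 0.1200 / 0.35 = 0.3429 m/d
L = v × T = 0.3429 × 250 = 85.71 m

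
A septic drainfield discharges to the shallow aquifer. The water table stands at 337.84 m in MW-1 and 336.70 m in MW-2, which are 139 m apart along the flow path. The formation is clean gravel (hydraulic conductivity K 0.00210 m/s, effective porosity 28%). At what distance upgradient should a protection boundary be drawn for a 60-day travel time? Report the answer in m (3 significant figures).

319 m

Hydraulic gradient i = (337.84 − 336.70) / 139 = 1.14 / 139 = 0.008201
K = 0.00210 m/s × 86400 s/d = 181.4 m/d
Darcy flux q = K·i = 181.4 × 0.008201 = 1.488 m/d
Seepage velocity v = q / n = 1.488 / 0.28 = 5.315 m/d
L = v × T = 5.315 × 60 = 318.9 m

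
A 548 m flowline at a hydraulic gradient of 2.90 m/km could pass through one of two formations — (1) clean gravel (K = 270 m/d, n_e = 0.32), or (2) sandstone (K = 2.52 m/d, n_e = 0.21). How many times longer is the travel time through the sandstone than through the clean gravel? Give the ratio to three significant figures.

Unit 1 (clean gravel): v = 270×0.0029/0.32 = 2.447 m/d, t = 548/2.447 = 224.0 d
Unit 2 (sandstone): v = 2.52×0.0029/0.21 = 0.03480 m/d, t = 548/0.03480 = 15750 d
t(sandstone) / t(clean gravel) = 15750/224.0 = 70.3

70.3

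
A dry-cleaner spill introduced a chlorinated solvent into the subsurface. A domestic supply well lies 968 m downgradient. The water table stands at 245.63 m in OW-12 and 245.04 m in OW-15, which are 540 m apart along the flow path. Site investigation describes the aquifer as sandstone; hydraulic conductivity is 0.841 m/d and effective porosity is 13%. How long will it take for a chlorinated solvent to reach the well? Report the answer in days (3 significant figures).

137000 days

Hydraulic gradient i = (245.63 − 245.04) / 540 = 0.59 / 540 = 0.001093
q = Ki = 0.841 × 0.001093 = 9.189e-4 m/d
Seepage velocity v = q / n = 9.189e-4 / 0.13 = 0.007068 m/d
t = L / v = 968 / 0.007068 = 137000 d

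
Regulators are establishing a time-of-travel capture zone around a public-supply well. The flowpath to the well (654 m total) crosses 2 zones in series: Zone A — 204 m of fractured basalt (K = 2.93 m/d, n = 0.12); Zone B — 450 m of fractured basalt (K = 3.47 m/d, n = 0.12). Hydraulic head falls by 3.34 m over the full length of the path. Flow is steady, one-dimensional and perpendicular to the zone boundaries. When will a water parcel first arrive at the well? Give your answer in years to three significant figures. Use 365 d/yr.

12.8 years

Steady 1-D flow in series ⇒ the Darcy flux q is identical in every zone and the zone head losses add (resistances L/K in series).
Σ(L/K) = 204/2.93 + 450/3.47 = 69.62 + 129.7 = 199.3 d
q = ΔH / Σ(L/K) = 3.34 / 199.3 = 0.01676 m/d (same in every zone)
Zone A: v = q/n = 0.01676/0.12 = 0.1397 m/d → t_A = 204/0.1397 = 1461 d
Zone B: v = q/n = 0.01676/0.12 = 0.1397 m/d → t_B = 450/0.1397 = 3222 d
Total t = 1461 + 3222 = 4683 d
   = 4683 / 365 = 12.8 yr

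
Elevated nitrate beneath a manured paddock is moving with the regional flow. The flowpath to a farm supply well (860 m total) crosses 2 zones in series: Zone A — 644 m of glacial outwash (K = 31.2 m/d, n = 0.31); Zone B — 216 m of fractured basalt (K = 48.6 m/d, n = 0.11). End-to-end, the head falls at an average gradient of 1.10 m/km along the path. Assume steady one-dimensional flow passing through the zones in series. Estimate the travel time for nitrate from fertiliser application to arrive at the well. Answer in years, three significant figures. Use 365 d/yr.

Continuity: the same q passes through each zone, so ΔH = q·Σ(L_j/K_j) — the zones act as resistances in series.
Σ(L/K) = 644/31.2 + 216/48.6 = 20.64 + 4.444 = 25.09 d
K_eq = L_total / Σ(L/K) = 860 / 25.09 = 34.28 m/d
q = K_eq · i = 34.28 × 0.0011 = 0.03771 m/d (same in every zone)
Zone A: v = q/n = 0.03771/0.31 = 0.1216 m/d → t_A = 644/0.1216 = 5294 d
Zone B: v = q/n = 0.03771/0.11 = 0.3428 m/d → t_B = 216/0.3428 = 630.1 d
Total t = 5294 + 630.1 = 5924 d
   = 5924 / 365 = 16.2 yr

16.2 years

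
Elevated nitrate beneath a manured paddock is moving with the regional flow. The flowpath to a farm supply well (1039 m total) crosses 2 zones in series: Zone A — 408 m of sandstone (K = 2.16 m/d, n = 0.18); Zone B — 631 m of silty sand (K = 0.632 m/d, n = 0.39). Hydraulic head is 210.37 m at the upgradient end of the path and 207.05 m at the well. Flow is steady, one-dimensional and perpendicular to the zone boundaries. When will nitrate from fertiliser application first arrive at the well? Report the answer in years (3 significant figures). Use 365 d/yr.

313 years

Total head drop ΔH = 210.37 − 207.05 = 3.32 m
Continuity: the same q passes through each zone, so ΔH = q·Σ(L_j/K_j) — the zones act as resistances in series.
Σ(L/K) = 408/2.16 + 631/0.632 = 188.9 + 998.4 = 1187 d
q = ΔH / Σ(L/K) = 3.32 / 1187 = 0.002796 m/d (same in every zone)
Zone A: v = q/n = 0.002796/0.18 = 0.01553 m/d → t_A = 408/0.01553 = 26260 d
Zone B: v = q/n = 0.002796/0.39 = 0.007170 m/d → t_B = 631/0.007170 = 88010 d
Total t = 26260 + 88010 = 114300 d
   = 114300 / 365 = 313 yr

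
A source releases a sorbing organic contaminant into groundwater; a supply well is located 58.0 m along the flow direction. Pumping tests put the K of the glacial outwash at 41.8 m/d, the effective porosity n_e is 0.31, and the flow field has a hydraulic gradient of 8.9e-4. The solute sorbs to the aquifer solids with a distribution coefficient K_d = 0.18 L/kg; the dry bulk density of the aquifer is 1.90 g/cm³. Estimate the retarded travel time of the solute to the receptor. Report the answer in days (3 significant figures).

Specific discharge q = 41.8 × 8.9e-4 = 0.03720 m/d
v_s = q/n_e = 0.03720/0.31 = 0.1200 m/d
Retardation R = 1 + ρ_b·K_d/n = 1 + 1.90×0.18/0.31 = 2.103
Contaminant velocity v_c = v/R = 0.1200/2.103 = 0.05706 m/d
t = L/v_c = 58.0/0.05706 = 1017 d

1020 days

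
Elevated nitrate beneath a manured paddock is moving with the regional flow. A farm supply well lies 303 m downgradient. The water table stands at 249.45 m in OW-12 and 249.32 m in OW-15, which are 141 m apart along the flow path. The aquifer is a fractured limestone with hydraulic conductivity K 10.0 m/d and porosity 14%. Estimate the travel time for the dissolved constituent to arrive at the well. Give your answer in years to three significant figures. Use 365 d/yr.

Hydraulic gradient i = (249.45 − 249.32) / 141 = 0.13 / 141 = 9.220e-4
Darcy flux q = K·i = 10.0 × 9.220e-4 = 0.009220 m/d
Average linear velocity = 0.009220 / 0.14 = 0.06586 m/d
t = L / v = 303 / 0.06586 = 4601 d
   = 4601 / 365 = 12.6 yr

12.6 years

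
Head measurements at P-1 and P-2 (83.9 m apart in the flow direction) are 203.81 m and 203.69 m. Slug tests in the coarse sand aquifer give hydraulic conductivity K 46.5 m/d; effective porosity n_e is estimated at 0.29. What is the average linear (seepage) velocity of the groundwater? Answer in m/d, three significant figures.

Hydraulic gradient i = (203.81 − 203.69) / 83.9 = 0.12 / 83.9 = 0.001430
q = Ki = 46.5 × 0.001430 = 0.06651 m/d
Average linear velocity = 0.06651 / 0.29 = 0.2293 m/d

0.229 m/d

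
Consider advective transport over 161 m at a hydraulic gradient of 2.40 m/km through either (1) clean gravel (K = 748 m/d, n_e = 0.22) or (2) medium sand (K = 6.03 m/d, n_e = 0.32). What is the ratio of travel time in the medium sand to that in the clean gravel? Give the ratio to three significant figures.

180

Unit 1 (clean gravel): v = 748×0.0024/0.22 = 8.160 m/d, t = 161/8.160 = 19.73 d
Unit 2 (medium sand): v = 6.03×0.0024/0.32 = 0.04522 m/d, t = 161/0.04522 = 3560 d
t(medium sand) / t(clean gravel) = 3560/19.73 = 180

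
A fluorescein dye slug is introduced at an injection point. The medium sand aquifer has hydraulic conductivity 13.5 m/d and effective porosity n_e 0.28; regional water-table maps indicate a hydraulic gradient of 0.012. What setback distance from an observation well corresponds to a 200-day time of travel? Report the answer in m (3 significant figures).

q = Ki = 13.5 × 0.012 = 0.1620 m/d
Average linear velocity = 0.1620 / 0.28 = 0.5786 m/d
L = v × T = 0.5786 × 200 = 115.7 m

116 m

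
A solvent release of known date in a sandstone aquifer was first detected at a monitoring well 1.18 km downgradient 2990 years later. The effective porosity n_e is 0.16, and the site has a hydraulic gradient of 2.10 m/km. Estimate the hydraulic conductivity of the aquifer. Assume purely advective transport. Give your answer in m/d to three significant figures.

t = 2990 years = 1.091e6 d
L = 1.18 km = 1180 m
v = L / t = 1180 / 1.091e6 = 0.001081 m/d
K = v · n / i = 0.001081 × 0.16 / 0.0021 = 0.0824 m/d

0.0824 m/d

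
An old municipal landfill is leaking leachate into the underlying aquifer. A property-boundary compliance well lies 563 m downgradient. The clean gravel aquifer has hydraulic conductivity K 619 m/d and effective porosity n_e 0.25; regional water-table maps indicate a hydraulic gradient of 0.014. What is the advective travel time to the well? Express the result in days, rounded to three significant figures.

16.2 days

q = Ki = 619 × 0.014 = 8.666 m/d
v_s = q/n_e = 8.666/0.25 = 34.66 m/d
t = L / v = 563 / 34.66 = 16.24 d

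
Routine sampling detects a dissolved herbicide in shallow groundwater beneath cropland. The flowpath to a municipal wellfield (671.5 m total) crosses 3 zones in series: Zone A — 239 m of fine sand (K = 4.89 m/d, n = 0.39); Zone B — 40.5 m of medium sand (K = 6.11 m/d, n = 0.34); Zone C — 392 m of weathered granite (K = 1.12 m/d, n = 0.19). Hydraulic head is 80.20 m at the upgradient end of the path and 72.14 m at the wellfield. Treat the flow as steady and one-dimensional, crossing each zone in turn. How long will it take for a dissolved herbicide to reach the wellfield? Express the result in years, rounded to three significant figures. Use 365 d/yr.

Total head drop ΔH = 80.20 − 72.14 = 8.06 m
Steady 1-D flow in series ⇒ the Darcy flux q is identical in every zone and the zone head losses add (resistances L/K in series).
Σ(L/K) = 239/4.89 + 40.5/6.11 + 392/1.12 = 48.88 + 6.628 + 350.0 = 405.5 d
q = ΔH / Σ(L/K) = 8.06 / 405.5 = 0.01988 m/d (same in every zone)
Zone A: v = q/n = 0.01988/0.39 = 0.05097 m/d → t_A = 239/0.05097 = 4689 d
Zone B: v = q/n = 0.01988/0.34 = 0.05846 m/d → t_B = 40.5/0.05846 = 692.8 d
Zone C: v = q/n = 0.01988/0.19 = 0.1046 m/d → t_C = 392/0.1046 = 3747 d
Total t = 4689 + 692.8 + 3747 = 9129 d
   = 9129 / 365 = 25.0 yr

25.0 years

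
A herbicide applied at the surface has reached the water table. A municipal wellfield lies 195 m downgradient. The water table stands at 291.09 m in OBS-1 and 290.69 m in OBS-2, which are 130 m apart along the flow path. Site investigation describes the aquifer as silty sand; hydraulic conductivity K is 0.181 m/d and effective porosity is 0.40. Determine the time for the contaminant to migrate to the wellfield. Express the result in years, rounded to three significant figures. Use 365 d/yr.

384 years

Hydraulic gradient i = (291.09 − 290.69) / 130 = 0.40 / 130 = 0.003077
q = Ki = 0.181 × 0.003077 = 5.569e-4 m/d
v_s = q/n_e = 5.569e-4/0.40 = 0.001392 m/d
t = L / v = 195 / 0.001392 = 140100 d
   = 140100 / 365 = 384 yr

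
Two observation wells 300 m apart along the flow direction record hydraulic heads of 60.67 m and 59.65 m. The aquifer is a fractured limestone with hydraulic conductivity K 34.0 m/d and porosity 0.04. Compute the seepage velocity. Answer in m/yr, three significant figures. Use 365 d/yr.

1050 m/yr

Hydraulic gradient i = (60.67 − 59.65) / 300 = 1.02 / 300 = 0.003400
Darcy flux q = K·i = 34.0 × 0.003400 = 0.1156 m/d
Seepage velocity v = q / n = 0.1156 / 0.04 = 2.890 m/d
   = 2.890 × 365 = 1050 m/yr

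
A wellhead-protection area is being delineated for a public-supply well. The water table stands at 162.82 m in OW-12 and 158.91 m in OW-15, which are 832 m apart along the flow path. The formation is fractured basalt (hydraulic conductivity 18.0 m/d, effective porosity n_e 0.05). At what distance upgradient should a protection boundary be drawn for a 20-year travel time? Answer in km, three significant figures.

Hydraulic gradient i = (162.82 − 158.91) / 832 = 3.91 / 832 = 0.004700
q = Ki = 18.0 × 0.004700 = 0.08459 m/d
v = Ki/n = 18.0·0.004700/0.05 = 1.692 m/d
T = 20 yr × 365 = 7300 d
L = v × T = 1.692 × 7300 = 12350 m
   = 12.4 km

12.4 km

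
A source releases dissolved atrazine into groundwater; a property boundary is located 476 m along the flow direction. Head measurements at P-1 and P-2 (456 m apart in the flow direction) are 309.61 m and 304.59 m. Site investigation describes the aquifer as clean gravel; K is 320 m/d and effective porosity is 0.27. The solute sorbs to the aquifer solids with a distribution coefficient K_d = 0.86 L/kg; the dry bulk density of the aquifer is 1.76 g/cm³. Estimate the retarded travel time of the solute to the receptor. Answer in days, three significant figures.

241 days

Hydraulic gradient i = (309.61 − 304.59) / 456 = 5.02 / 456 = 0.01101
Darcy flux q = K·i = 320 × 0.01101 = 3.523 m/d
Average linear velocity = 3.523 / 0.27 = 13.05 m/d
Retardation R = 1 + ρ_b·K_d/n = 1 + 1.76×0.86/0.27 = 6.606
Contaminant velocity v_c = v/R = 13.05/6.606 = 1.975 m/d
t = L/v_c = 476/1.975 = 241.0 d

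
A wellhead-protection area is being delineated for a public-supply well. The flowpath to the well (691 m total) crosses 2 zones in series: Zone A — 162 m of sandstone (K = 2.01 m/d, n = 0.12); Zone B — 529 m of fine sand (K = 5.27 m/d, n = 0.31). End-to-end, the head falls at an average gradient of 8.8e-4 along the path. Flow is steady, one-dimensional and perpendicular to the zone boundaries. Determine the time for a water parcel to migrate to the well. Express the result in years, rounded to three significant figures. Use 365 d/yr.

150 years

For zones in series the flux q is common to all zones; the equivalent conductivity is the harmonic (thickness-weighted) mean, K_eq = L_total / Σ(L_j/K_j).
Σ(L/K) = 162/2.01 + 529/5.27 = 80.60 + 100.4 = 181.0 d
K_eq = L_total / Σ(L/K) = 691 / 181.0 = 3.818 m/d
q = K_eq · i = 3.818 × 8.8e-4 = 0.003360 m/d (same in every zone)
Zone A: v = q/n = 0.003360/0.12 = 0.02800 m/d → t_A = 162/0.02800 = 5786 d
Zone B: v = q/n = 0.003360/0.31 = 0.01084 m/d → t_B = 529/0.01084 = 48810 d
Total t = 5786 + 48810 = 54590 d
   = 54590 / 365 = 150 yr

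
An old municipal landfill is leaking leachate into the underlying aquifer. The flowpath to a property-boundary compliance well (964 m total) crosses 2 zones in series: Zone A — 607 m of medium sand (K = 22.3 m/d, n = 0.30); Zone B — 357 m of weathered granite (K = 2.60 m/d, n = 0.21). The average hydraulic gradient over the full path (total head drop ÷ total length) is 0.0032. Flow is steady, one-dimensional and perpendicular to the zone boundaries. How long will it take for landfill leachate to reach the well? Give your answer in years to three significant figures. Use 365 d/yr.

37.6 years

For zones in series the flux q is common to all zones; the equivalent conductivity is the harmonic (thickness-weighted) mean, K_eq = L_total / Σ(L_j/K_j).
Σ(L/K) = 607/22.3 + 357/2.60 = 27.22 + 137.3 = 164.5 d
K_eq = L_total / Σ(L/K) = 964 / 164.5 = 5.859 m/d
q = K_eq · i = 5.859 × 0.0032 = 0.01875 m/d (same in every zone)
Zone A: v = q/n = 0.01875/0.30 = 0.06250 m/d → t_A = 607/0.06250 = 9712 d
Zone B: v = q/n = 0.01875/0.21 = 0.08928 m/d → t_B = 357/0.08928 = 3999 d
Total t = 9712 + 3999 = 13710 d
   = 13710 / 365 = 37.6 yr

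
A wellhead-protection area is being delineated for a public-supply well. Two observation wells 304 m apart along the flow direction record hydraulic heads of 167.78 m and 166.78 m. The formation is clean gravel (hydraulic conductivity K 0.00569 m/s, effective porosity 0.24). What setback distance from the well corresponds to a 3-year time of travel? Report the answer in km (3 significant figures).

7.38 km

Hydraulic gradient i = (167.78 − 166.78) / 304 = 1.00 / 304 = 0.003289
K = 0.00569 m/s × 86400 s/d = 491.6 m/d
Specific discharge q = 491.6 × 0.003289 = 1.617 m/d
v_s = q/n_e = 1.617/0.24 = 6.738 m/d
T = 3 yr × 365 = 1095 d
L = v × T = 6.738 × 1095 = 7378 m
   = 7.38 km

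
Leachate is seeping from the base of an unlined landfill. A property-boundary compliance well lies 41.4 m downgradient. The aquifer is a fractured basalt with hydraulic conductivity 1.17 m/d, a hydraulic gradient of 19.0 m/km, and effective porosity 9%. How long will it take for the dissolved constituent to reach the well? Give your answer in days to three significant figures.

168 days

Specific discharge q = 1.17 × 0.019 = 0.02223 m/d
Average linear velocity = 0.02223 / 0.09 = 0.2470 m/d
t = L / v = 41.4 / 0.2470 = 167.6 d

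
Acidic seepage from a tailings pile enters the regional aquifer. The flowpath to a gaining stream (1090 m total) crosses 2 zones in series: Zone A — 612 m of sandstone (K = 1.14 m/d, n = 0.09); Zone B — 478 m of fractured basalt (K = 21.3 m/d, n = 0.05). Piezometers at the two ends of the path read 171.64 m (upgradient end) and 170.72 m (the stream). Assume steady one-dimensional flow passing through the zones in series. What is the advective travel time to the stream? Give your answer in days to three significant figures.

Total head drop ΔH = 171.64 − 170.72 = 0.92 m
Steady 1-D flow in series ⇒ the Darcy flux q is identical in every zone and the zone head losses add (resistances L/K in series).
Σ(L/K) = 612/1.14 + 478/21.3 = 536.8 + 22.44 = 559.3 d
q = ΔH / Σ(L/K) = 0.92 / 559.3 = 0.001645 m/d (same in every zone)
Zone A: v = q/n = 0.001645/0.09 = 0.01828 m/d → t_A = 612/0.01828 = 33480 d
Zone B: v = q/n = 0.001645/0.05 = 0.03290 m/d → t_B = 478/0.03290 = 14530 d
Total t = 33480 + 14530 = 48010 d

48000 days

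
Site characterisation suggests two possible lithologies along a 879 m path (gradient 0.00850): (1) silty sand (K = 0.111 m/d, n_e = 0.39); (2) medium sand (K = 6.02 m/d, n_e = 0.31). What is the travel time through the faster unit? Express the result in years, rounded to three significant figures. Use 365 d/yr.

14.6 years

Unit 1 (silty sand): v = 0.111×0.0085/0.39 = 0.002419 m/d, t = 879/0.002419 = 363300 d
Unit 2 (medium sand): v = 6.02×0.0085/0.31 = 0.1651 m/d, t = 879/0.1651 = 5325 d
Faster: 5325 d / 365 = 14.6 yr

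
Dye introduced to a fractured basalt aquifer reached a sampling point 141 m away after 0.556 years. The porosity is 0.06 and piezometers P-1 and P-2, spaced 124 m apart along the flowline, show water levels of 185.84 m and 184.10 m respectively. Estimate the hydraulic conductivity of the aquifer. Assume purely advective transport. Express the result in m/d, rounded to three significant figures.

2.97 m/d

Hydraulic gradient i = (185.84 − 184.10) / 124 = 1.74 / 124 = 0.01403
t = 0.556 years = 202.9 d
v = L / t = 141 / 202.9 = 0.6948 m/d
K = v · n / i = 0.6948 × 0.06 / 0.01403 = 2.97 m/d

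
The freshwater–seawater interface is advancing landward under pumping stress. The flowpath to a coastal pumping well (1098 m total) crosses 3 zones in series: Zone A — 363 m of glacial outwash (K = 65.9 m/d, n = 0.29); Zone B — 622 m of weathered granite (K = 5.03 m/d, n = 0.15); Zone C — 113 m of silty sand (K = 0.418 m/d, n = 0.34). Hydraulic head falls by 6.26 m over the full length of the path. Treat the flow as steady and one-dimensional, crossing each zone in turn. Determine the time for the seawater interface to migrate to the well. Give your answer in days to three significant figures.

Steady 1-D flow in series ⇒ the Darcy flux q is identical in every zone and the zone head losses add (resistances L/K in series).
Σ(L/K) = 363/65.9 + 622/5.03 + 113/0.418 = 5.508 + 123.7 + 270.3 = 399.5 d
q = ΔH / Σ(L/K) = 6.26 / 399.5 = 0.01567 m/d (same in every zone)
Zone A: v = q/n = 0.01567/0.29 = 0.05403 m/d → t_A = 363/0.05403 = 6718 d
Zone B: v = q/n = 0.01567/0.15 = 0.1045 m/d → t_B = 622/0.1045 = 5954 d
Zone C: v = q/n = 0.01567/0.34 = 0.04609 m/d → t_C = 113/0.04609 = 2452 d
Total t = 6718 + 5954 + 2452 = 15120 d

15100 days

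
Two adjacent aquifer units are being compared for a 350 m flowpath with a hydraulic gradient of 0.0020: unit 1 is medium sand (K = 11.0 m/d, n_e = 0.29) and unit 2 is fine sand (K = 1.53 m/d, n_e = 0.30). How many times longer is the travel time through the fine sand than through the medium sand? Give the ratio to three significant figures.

7.44

Unit 1 (medium sand): v = 11.0×0.0020/0.29 = 0.07586 m/d, t = 350/0.07586 = 4614 d
Unit 2 (fine sand): v = 1.53×0.0020/0.30 = 0.01020 m/d, t = 350/0.01020 = 34310 d
t(fine sand) / t(medium sand) = 34310/4614 = 7.44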